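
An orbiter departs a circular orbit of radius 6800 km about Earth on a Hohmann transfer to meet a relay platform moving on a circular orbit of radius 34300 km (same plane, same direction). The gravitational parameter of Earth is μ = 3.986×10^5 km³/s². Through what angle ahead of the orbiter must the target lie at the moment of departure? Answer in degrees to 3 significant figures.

Transfer-ellipse semi-major axis a_t = (r₁ + r₂)/2 = (6800 + 34300)/2 = 20550 km.
The half-period of the transfer ellipse is t = π√(a_t³/μ) = 14659 s.
The target's mean motion on its circular orbit is ω₂ = √(μ/r₂³) = 9.9387×10^-5 rad/s.
Angle swept by the target during transfer: ω₂·t = 1.4569 rad = 83.47°.
The orbiter traverses 180° on the transfer ellipse, so the target must lead by 180° − 83.47° = 96.5°.

φ = 96.5°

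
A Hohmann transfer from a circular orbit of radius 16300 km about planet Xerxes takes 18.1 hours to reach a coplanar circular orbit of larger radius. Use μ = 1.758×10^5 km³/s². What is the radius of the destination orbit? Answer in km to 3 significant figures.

r₂ = 68300 km

Transfer time t = 18.1 hours = 65160 s, and t = π√(a_t³/μ).
So a_t = (μ t²/π²)^(1/3) = (1.758×10^5 × (65160)² / π²)^(1/3) = 42289 km.
Since a_t = (r₁ + r₂)/2, r₂ = 2a_t − r₁ = 2×42289 − 16300 = 68278 km.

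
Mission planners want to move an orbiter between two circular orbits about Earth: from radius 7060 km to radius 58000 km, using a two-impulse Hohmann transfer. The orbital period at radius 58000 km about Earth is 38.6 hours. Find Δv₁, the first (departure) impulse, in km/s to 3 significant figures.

From Kepler's third law T² = 4π²r³/μ at r = 58000 km, T = 38.6 hours = 38.6 × 3600 s = 1.3896×10^5 s: μ = 4π²r³/T² = 3.98900×10^5 km³/s².
Transfer-ellipse semi-major axis a_t = (r₁ + r₂)/2 = (7060 + 58000)/2 = 32530 km.
On the circular orbit at r = 7060 km, v_c = √(μ/r) = 7.5167 km/s.
Transfer-orbit speed at the same r (vis-viva, a = a_t): v_t = √[μ(2/r − 1/a_t)] = 10.037 km/s.
Δv₁ = |v_t − v_c| = |10.037 − 7.5167| = 2.520 km/s.

Δv₁ = 2.52 km/s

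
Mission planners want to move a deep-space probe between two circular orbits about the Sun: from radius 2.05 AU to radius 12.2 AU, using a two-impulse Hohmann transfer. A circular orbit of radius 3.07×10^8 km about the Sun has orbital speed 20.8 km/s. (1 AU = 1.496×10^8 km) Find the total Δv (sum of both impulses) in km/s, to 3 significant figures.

From the circular-orbit relation v² = μ/r at r = 3.07×10^8 km: μ = v²r = (20.8)² × 3.07×10^8 = 1.32820×10^11 km³/s².
In km: r₁ = 2.05 × 1.496×10^8 = 3.0668×10^8 km; r₂ = 12.2 × 1.496×10^8 = 1.82512×10^9 km.
Transfer-ellipse semi-major axis a_t = (r₁ + r₂)/2 = (3.0668×10^8 + 1.82512×10^9)/2 = 1.0659×10^9 km.
Circular speed at r₁: v₁ = √(μ/r₁) = √(1.32820×10^11/3.0668×10^8) = 20.811 km/s.
Transfer-orbit speed at r₁ (v² = μ(2/r − 1/a)): v_p = √[μ(2/r₁ − 1/a_t)] = 27.232 km/s.
First burn Δv₁ = |v_p − v₁| = 6.421 km/s.
At r₂, v₂ = √(μ/r₂) = 8.531 km/s.
Transfer-orbit speed at r₂: v_a = √[μ(2/r₂ − 1/a_t)] = 4.576 km/s.
Second burn Δv₂ = |v₂ − v_a| = 3.955 km/s.
Total Δv = Δv₁ + Δv₂ = 10.38 km/s.

Δv = 10.4 km/s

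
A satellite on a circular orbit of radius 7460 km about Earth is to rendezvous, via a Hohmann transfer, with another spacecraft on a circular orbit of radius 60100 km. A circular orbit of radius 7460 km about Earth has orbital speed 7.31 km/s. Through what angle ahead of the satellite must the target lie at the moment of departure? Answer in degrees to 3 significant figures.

From the circular-orbit relation v² = μ/r at r = 7460 km: μ = v²r = (7.31)² × 7460 = 3.98633×10^5 km³/s².
The Hohmann ellipse has a_t = (r₁ + r₂)/2 = 33780 km.
Transfer time t = π√(a_t³/μ) = 30892 s.
The target's mean motion on its circular orbit is ω₂ = √(μ/r₂³) = 4.2852×10^-5 rad/s.
Angle swept by the target during transfer: ω₂·t = 1.3238 rad = 75.85°.
Arrival is 180° from departure on the ellipse, so φ = 180° − 75.85° = 104°.

φ = 104°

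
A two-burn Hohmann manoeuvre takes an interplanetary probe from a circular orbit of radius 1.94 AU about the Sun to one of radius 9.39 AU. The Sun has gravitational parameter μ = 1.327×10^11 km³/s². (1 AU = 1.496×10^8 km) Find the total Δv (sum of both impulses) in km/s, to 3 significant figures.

Δv = 10.2 km/s

In km: r₁ = 1.94 × 1.496×10^8 = 2.90224×10^8 km; r₂ = 9.39 × 1.496×10^8 = 1.404744×10^9 km.
Transfer-ellipse semi-major axis a_t = (r₁ + r₂)/2 = (2.90224×10^8 + 1.404744×10^9)/2 = 8.47484×10^8 km.
At r₁ the circular-orbit speed is v₁ = √(μ/r₁) = 21.383 km/s.
On the transfer ellipse at r₁, vis-viva equation gives v_p = √[μ(2/r₁ − 1/a_t)] = 27.530 km/s.
First burn Δv₁ = |v_p − v₁| = 6.147 km/s.
Circular speed at r₂: v₂ = √(μ/r₂) = 9.7193 km/s.
Transfer-orbit speed at r₂: v_a = √[μ(2/r₂ − 1/a_t)] = 5.6877 km/s.
Second burn Δv₂ = |v₂ − v_a| = 4.032 km/s.
Total Δv = Δv₁ + Δv₂ = 10.18 km/s.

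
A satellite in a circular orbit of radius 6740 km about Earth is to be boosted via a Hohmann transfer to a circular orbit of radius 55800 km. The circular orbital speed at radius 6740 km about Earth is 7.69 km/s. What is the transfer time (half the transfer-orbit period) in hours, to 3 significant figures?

t = 7.64 hours

From the circular-orbit relation v² = μ/r at r = 6740 km: μ = v²r = (7.69)² × 6740 = 3.98577×10^5 km³/s².
The Hohmann ellipse has a_t = (r₁ + r₂)/2 = 31270 km.
Half the transfer-orbit period gives t = π√(a_t³/μ) = 27520 s.
Converting: 27520 s ÷ 3600 s/hour = 7.64 hours.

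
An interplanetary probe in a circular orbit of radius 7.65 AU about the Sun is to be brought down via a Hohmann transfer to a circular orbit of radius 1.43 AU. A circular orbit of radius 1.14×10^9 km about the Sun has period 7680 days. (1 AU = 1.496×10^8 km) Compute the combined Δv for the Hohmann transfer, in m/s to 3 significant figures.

Δv = 12200 m/s

From Kepler's third law T² = 4π²r³/μ at r = 1.14×10^9 km, T = 7680 days = 7680 × 86400 s = 6.63552×10^8 s: μ = 4π²r³/T² = 1.32839×10^11 km³/s².
In km: r₁ = 7.65 × 1.496×10^8 = 1.14444×10^9 km; r₂ = 1.43 × 1.496×10^8 = 2.13928×10^8 km.
Semi-major axis of the transfer orbit: a_t = (1.14444×10^9 + 2.13928×10^8)/2 = 6.79184×10^8 km.
Circular speed at r₁: v₁ = √(μ/r₁) = √(1.32839×10^11/1.14444×10^9) = 10.7737 km/s.
Transfer-orbit speed at r₁ (vis-viva equation): v_a = √[μ(2/r₁ − 1/a_t)] = 6.04652 km/s.
First burn Δv₁ = |v_a − v₁| = 4.7272 km/s.
At r₂, v₂ = √(μ/r₂) = 24.9189 km/s.
Transfer-orbit speed at r₂: v_p = √[μ(2/r₂ − 1/a_t)] = 32.3468 km/s.
Second burn Δv₂ = |v₂ − v_p| = 7.4279 km/s.
Total Δv = Δv₁ + Δv₂ = 12.16 km/s.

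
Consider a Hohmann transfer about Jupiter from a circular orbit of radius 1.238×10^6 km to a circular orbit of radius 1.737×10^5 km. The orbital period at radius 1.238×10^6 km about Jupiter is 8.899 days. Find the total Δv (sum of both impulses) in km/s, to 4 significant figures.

From Kepler's third law T² = 4π²r³/μ at r = 1.238×10^6 km, T = 8.899 days = 8.899 × 86400 s = 7.688736×10^5 s: μ = 4π²r³/T² = 1.26710×10^8 km³/s².
Semi-major axis of the transfer orbit: a_t = (1.238×10^6 + 1.737×10^5)/2 = 7.0585×10^5 km.
Circular speed at r₁: v₁ = √(μ/r₁) = √(1.26710×10^8/1.238×10^6) = 10.117 km/s.
On the transfer ellipse at r₁, v² = μ(2/r − 1/a) gives v_a = √[μ(2/r₁ − 1/a_t)] = 5.0187 km/s.
First burn Δv₁ = |v_a − v₁| = 5.098 km/s.
Circular speed at r₂: v₂ = √(μ/r₂) = 27.01 km/s.
Transfer-orbit speed at r₂: v_p = √[μ(2/r₂ − 1/a_t)] = 35.77 km/s.
Second burn Δv₂ = |v₂ − v_p| = 8.760 km/s.
Total Δv = Δv₁ + Δv₂ = 13.86 km/s.

Δv = 13.86 km/s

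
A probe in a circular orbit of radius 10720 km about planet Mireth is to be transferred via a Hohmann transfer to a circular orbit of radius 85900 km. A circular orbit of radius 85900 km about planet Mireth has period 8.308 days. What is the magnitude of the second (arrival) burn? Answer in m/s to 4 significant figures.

From Kepler's third law T² = 4π²r³/μ at r = 85900 km, T = 8.308 days = 8.308 × 86400 s = 7.178112×10^5 s: μ = 4π²r³/T² = 48564.5 km³/s².
The Hohmann ellipse has a_t = (r₁ + r₂)/2 = 48310 km.
On the circular orbit at r = 85900 km, v_c = √(μ/r) = 0.7519 km/s.
Vis-viva on the transfer ellipse at r = 85900 km gives v_t = √[μ(2/r − 1/a_t)] = 0.3542 km/s.
Δv₂ = |v_t − v_c| = |0.3542 − 0.7519| = 0.3977 km/s.

Δv₂ = 397.7 m/s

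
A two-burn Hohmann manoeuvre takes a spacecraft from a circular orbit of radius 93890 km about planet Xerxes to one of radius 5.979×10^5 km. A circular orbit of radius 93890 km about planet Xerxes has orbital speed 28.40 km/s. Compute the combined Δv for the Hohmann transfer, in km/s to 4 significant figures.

From the circular-orbit relation v² = μ/r at r = 93890 km: μ = v²r = (28.40)² × 93890 = 7.57279×10^7 km³/s².
The Hohmann ellipse has a_t = (r₁ + r₂)/2 = 3.45895×10^5 km.
At r₁ the circular-orbit speed is v₁ = √(μ/r₁) = 28.400 km/s.
On the transfer ellipse at r₁, vis-viva gives v_p = √[μ(2/r₁ − 1/a_t)] = 37.339 km/s.
First burn Δv₁ = |v_p − v₁| = 8.939 km/s.
At r₂, v₂ = √(μ/r₂) = 11.254 km/s.
Transfer-orbit speed at r₂: v_a = √[μ(2/r₂ − 1/a_t)] = 5.8634 km/s.
Second burn Δv₂ = |v₂ − v_a| = 5.391 km/s.
Δv = Δv₁ + Δv₂ = 8.939 + 5.391 = 14.33 km/s.

Δv = 14.33 km/s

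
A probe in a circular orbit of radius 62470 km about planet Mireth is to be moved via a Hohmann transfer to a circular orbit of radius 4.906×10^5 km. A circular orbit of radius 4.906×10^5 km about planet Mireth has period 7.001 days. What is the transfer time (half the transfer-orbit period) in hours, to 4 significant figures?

From Kepler's third law T² = 4π²r³/μ at r = 4.906×10^5 km, T = 7.001 days = 7.001 × 86400 s = 6.048864×10^5 s: μ = 4π²r³/T² = 1.27407×10^7 km³/s².
The Hohmann ellipse has a_t = (r₁ + r₂)/2 = 2.76535×10^5 km.
By Kepler's third law the transfer-orbit period is T = 2π√(a_t³/μ), so t = T/2 = 1.2799×10^5 s.
Converting: 1.2799×10^5 s ÷ 3600 s/hour = 35.55 hours.

t = 35.55 hours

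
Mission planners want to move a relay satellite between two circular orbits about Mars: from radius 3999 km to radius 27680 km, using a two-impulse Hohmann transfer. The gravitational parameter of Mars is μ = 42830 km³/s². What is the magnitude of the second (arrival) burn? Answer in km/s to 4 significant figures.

The Hohmann ellipse has a_t = (r₁ + r₂)/2 = 15839.5 km.
On the circular orbit at r = 27680 km, v_c = √(μ/r) = 1.2439 km/s.
Vis-viva on the transfer ellipse at r = 27680 km gives v_t = √[μ(2/r − 1/a_t)] = 0.62502 km/s.
Δv₂ = |v_t − v_c| = |0.62502 − 1.2439| = 0.6189 km/s.

Δv₂ = 0.6189 km/s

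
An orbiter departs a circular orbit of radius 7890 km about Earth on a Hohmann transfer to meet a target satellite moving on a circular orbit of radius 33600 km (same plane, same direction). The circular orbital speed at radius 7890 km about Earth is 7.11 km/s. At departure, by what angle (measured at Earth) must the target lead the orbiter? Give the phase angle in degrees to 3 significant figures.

φ = 92.7°

From the circular-orbit relation v² = μ/r at r = 7890 km: μ = v²r = (7.11)² × 7890 = 3.98856×10^5 km³/s².
Transfer-ellipse semi-major axis a_t = (r₁ + r₂)/2 = (7890 + 33600)/2 = 20745 km.
Transfer time t = π√(a_t³/μ) = 14863 s.
The target's mean motion on its circular orbit is ω₂ = √(μ/r₂³) = 1.0254×10^-4 rad/s.
Angle swept by the target during transfer: ω₂·t = 1.524 rad = 87.32°.
The orbiter traverses 180° on the transfer ellipse, so the target must lead by 180° − 87.32° = 92.7°.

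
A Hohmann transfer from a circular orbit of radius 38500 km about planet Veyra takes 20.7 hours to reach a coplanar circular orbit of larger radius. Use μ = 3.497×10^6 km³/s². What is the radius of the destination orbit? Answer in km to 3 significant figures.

Transfer time t = 20.7 hours = 74520 s, and t = π√(a_t³/μ).
So a_t = (μ t²/π²)^(1/3) = (3.497×10^6 × (74520)² / π²)^(1/3) = 1.2531×10^5 km.
Since a_t = (r₁ + r₂)/2, r₂ = 2a_t − r₁ = 2×1.2531×10^5 − 38500 = 2.1212×10^5 km.

r₂ = 2.12×10^5 km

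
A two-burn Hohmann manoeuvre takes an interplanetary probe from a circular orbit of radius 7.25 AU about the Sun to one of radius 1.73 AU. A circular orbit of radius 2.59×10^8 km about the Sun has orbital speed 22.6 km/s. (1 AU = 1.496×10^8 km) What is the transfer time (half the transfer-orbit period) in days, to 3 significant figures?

t = 1740 days

From the circular-orbit relation v² = μ/r at r = 2.59×10^8 km: μ = v²r = (22.6)² × 2.59×10^8 = 1.32287×10^11 km³/s².
In km: r₁ = 7.25 × 1.496×10^8 = 1.0846×10^9 km; r₂ = 1.73 × 1.496×10^8 = 2.58808×10^8 km.
Semi-major axis of the transfer orbit: a_t = (1.0846×10^9 + 2.58808×10^8)/2 = 6.71704×10^8 km.
Half the transfer-orbit period gives t = π√(a_t³/μ) = 1.504×10^8 s.
Converting: 1.504×10^8 s ÷ 86400 s/day = 1740 days.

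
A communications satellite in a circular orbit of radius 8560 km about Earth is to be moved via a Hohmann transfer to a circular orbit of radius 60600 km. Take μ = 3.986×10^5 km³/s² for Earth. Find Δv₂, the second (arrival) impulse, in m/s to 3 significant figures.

Semi-major axis of the transfer orbit: a_t = (8560 + 60600)/2 = 34580 km.
On the circular orbit at r = 60600 km, v_c = √(μ/r) = 2.565 km/s.
Transfer-orbit speed at the same r (vis-viva, a = a_t): v_t = √[μ(2/r − 1/a_t)] = 1.276 km/s.
Δv₂ = |v_t − v_c| = |1.276 − 2.565| = 1.289 km/s.

Δv₂ = 1290 m/s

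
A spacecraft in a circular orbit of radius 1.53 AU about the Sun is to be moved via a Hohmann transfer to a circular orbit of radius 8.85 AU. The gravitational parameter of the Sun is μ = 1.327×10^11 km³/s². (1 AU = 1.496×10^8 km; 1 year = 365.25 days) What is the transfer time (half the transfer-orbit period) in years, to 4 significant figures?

In km: r₁ = 1.53 × 1.496×10^8 = 2.28888×10^8 km; r₂ = 8.85 × 1.496×10^8 = 1.32396×10^9 km.
The Hohmann ellipse has a_t = (r₁ + r₂)/2 = 7.76424×10^8 km.
Transfer time t = π√(a_t³/μ) = π√((7.76424×10^8)³ / 1.327×10^11) = 1.8658×10^8 s.
Converting: 1.8658×10^8 s ÷ 3.15576×10^7 s/year (365.25 × 86400) = 5.912 years.

t = 5.912 years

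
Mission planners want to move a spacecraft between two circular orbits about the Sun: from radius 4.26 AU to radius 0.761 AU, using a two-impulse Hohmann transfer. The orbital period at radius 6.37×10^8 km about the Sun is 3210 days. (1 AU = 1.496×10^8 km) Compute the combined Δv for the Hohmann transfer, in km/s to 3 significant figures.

From Kepler's third law T² = 4π²r³/μ at r = 6.37×10^8 km, T = 3210 days = 3210 × 86400 s = 2.77344×10^8 s: μ = 4π²r³/T² = 1.32660×10^11 km³/s².
In km: r₁ = 4.26 × 1.496×10^8 = 6.37296×10^8 km; r₂ = 0.761 × 1.496×10^8 = 1.138456×10^8 km.
Transfer-ellipse semi-major axis a_t = (r₁ + r₂)/2 = (6.37296×10^8 + 1.138456×10^8)/2 = 3.755708×10^8 km.
At r₁ the circular-orbit speed is v₁ = √(μ/r₁) = 14.4278 km/s.
On the transfer ellipse at r₁, vis-viva gives v_a = √[μ(2/r₁ − 1/a_t)] = 7.94350 km/s.
First burn Δv₁ = |v_a − v₁| = 6.4843 km/s.
At r₂, v₂ = √(μ/r₂) = 34.136 km/s.
Transfer-orbit speed at r₂: v_p = √[μ(2/r₂ − 1/a_t)] = 44.467 km/s.
Second burn Δv₂ = |v₂ − v_p| = 10.331 km/s.
Total Δv = Δv₁ + Δv₂ = 16.82 km/s.

Δv = 16.8 km/s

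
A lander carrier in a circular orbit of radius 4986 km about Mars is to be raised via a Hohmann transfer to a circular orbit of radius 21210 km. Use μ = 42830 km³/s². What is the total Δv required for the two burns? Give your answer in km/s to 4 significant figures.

Semi-major axis of the transfer orbit: a_t = (4986 + 21210)/2 = 13098 km.
Circular speed at r₁: v₁ = √(μ/r₁) = √(42830/4986) = 2.930879 km/s.
Transfer-orbit speed at r₁ (vis-viva): v_p = √[μ(2/r₁ − 1/a_t)] = 3.729630 km/s.
First burn Δv₁ = |v_p − v₁| = 0.7988 km/s.
At r₂, v₂ = √(μ/r₂) = 1.42103 km/s.
Transfer-orbit speed at r₂: v_a = √[μ(2/r₂ − 1/a_t)] = 0.876753 km/s.
Second burn Δv₂ = |v₂ − v_a| = 0.5443 km/s.
Δv = Δv₁ + Δv₂ = 0.7988 + 0.5443 = 1.343 km/s.

Δv = 1.343 km/s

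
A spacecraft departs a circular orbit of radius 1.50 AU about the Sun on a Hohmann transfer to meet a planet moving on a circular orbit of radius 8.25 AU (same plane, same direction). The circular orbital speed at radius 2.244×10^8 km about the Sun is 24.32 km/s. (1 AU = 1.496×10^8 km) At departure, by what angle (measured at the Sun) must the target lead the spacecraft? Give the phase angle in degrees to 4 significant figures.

φ = 98.24°

From the circular-orbit relation v² = μ/r at r = 2.244×10^8 km: μ = v²r = (24.32)² × 2.244×10^8 = 1.32724×10^11 km³/s².
In km: r₁ = 1.50 × 1.496×10^8 = 2.244×10^8 km; r₂ = 8.25 × 1.496×10^8 = 1.2342×10^9 km.
The Hohmann ellipse has a_t = (r₁ + r₂)/2 = 7.293×10^8 km.
The half-period of the transfer ellipse is t = π√(a_t³/μ) = 1.698×10^8 s.
Target angular speed ω₂ = √(μ/r₂³) = 8.402×10^-9 rad/s.
Angle swept by the target during transfer: ω₂·t = 1.427 rad = 81.76°.
Arrival is 180° from departure on the ellipse, so φ = 180° − 81.76° = 98.24°.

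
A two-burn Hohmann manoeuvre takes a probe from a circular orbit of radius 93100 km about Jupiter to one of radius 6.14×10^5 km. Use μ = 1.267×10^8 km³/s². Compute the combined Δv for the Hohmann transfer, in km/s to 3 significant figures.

Transfer-ellipse semi-major axis a_t = (r₁ + r₂)/2 = (93100 + 6.140×10^5)/2 = 3.5355×10^5 km.
At r₁ the circular-orbit speed is v₁ = √(μ/r₁) = 36.890 km/s.
Transfer-orbit speed at r₁ (vis-viva equation): v_p = √[μ(2/r₁ − 1/a_t)] = 48.615 km/s.
First burn Δv₁ = |v_p − v₁| = 11.725 km/s.
At r₂, v₂ = √(μ/r₂) = 14.365 km/s.
Transfer-orbit speed at r₂: v_a = √[μ(2/r₂ − 1/a_t)] = 7.3715 km/s.
Second burn Δv₂ = |v₂ − v_a| = 6.9935 km/s.
Total Δv = Δv₁ + Δv₂ = 18.72 km/s.

Δv = 18.7 km/s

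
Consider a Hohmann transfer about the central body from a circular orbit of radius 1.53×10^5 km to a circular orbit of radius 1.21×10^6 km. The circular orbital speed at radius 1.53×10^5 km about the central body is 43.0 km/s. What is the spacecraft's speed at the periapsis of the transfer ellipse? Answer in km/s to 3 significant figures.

From the circular-orbit relation v² = μ/r at r = 1.53×10^5 km: μ = v²r = (43.0)² × 1.53×10^5 = 2.82897×10^8 km³/s².
The Hohmann ellipse has a_t = (r₁ + r₂)/2 = 6.815×10^5 km.
At periapsis, r = 1.530×10^5 km.
From the vis-viva equation, v = √[μ(2/r − 1/a_t)] = 57.30 km/s.

v = 57.3 km/s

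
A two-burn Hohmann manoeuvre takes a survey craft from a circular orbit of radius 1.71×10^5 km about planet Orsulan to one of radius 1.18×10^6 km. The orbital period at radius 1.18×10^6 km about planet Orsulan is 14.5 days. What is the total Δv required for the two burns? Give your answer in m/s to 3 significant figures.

From Kepler's third law T² = 4π²r³/μ at r = 1.18×10^6 km, T = 14.5 days = 14.5 × 86400 s = 1.2528×10^6 s: μ = 4π²r³/T² = 4.13278×10^7 km³/s².
Semi-major axis of the transfer orbit: a_t = (1.710×10^5 + 1.180×10^6)/2 = 6.755×10^5 km.
Circular speed at r₁: v₁ = √(μ/r₁) = √(4.13278×10^7/1.710×10^5) = 15.546 km/s.
On the transfer ellipse at r₁, v² = μ(2/r − 1/a) gives v_p = √[μ(2/r₁ − 1/a_t)] = 20.547 km/s.
First burn Δv₁ = |v_p − v₁| = 5.001 km/s.
At r₂, v₂ = √(μ/r₂) = 5.918 km/s.
Transfer-orbit speed at r₂: v_a = √[μ(2/r₂ − 1/a_t)] = 2.978 km/s.
Second burn Δv₂ = |v₂ − v_a| = 2.940 km/s.
Δv = Δv₁ + Δv₂ = 5.001 + 2.940 = 7.941 km/s.

Δv = 7940 m/s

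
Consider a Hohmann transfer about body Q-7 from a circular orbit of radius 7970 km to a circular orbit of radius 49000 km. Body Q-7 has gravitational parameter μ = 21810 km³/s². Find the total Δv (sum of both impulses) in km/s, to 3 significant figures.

Δv = 0.830 km/s

The Hohmann ellipse has a_t = (r₁ + r₂)/2 = 28485 km.
At r₁ the circular-orbit speed is v₁ = √(μ/r₁) = 1.6542 km/s.
On the transfer ellipse at r₁, vis-viva equation gives v_p = √[μ(2/r₁ − 1/a_t)] = 2.1696 km/s.
First burn Δv₁ = |v_p − v₁| = 0.5154 km/s.
At r₂, v₂ = √(μ/r₂) = 0.6672 km/s.
Transfer-orbit speed at r₂: v_a = √[μ(2/r₂ − 1/a_t)] = 0.3529 km/s.
Second burn Δv₂ = |v₂ − v_a| = 0.3143 km/s.
Δv = Δv₁ + Δv₂ = 0.5154 + 0.3143 = 0.8297 km/s.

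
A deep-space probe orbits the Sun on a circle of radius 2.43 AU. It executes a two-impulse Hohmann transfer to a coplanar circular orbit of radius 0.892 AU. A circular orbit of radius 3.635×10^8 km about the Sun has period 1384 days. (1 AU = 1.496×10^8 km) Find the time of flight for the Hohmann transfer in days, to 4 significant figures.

From Kepler's third law T² = 4π²r³/μ at r = 3.635×10^8 km, T = 1384 days = 1384 × 86400 s = 1.195776×10^8 s: μ = 4π²r³/T² = 1.32609×10^11 km³/s².
In km: r₁ = 2.43 × 1.496×10^8 = 3.63528×10^8 km; r₂ = 0.892 × 1.496×10^8 = 1.334432×10^8 km.
Semi-major axis of the transfer orbit: a_t = (3.63528×10^8 + 1.334432×10^8)/2 = 2.484856×10^8 km.
By Kepler's third law the transfer-orbit period is T = 2π√(a_t³/μ), so t = T/2 = 3.379×10^7 s.
Converting: 3.379×10^7 s ÷ 86400 s/day = 391.1 days.

t = 391.1 days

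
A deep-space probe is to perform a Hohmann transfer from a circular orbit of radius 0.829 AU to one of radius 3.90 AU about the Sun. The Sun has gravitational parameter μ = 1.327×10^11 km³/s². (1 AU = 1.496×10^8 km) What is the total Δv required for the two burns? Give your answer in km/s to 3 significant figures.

Δv = 15.5 km/s

In km: r₁ = 0.829 × 1.496×10^8 = 1.240184×10^8 km; r₂ = 3.90 × 1.496×10^8 = 5.8344×10^8 km.
Semi-major axis of the transfer orbit: a_t = (1.240184×10^8 + 5.8344×10^8)/2 = 3.537292×10^8 km.
Circular speed at r₁: v₁ = √(μ/r₁) = √(1.327×10^11/1.240184×10^8) = 32.711 km/s.
Transfer-orbit speed at r₁ (vis-viva equation): v_p = √[μ(2/r₁ − 1/a_t)] = 42.010 km/s.
First burn Δv₁ = |v_p − v₁| = 9.299 km/s.
Circular speed at r₂: v₂ = √(μ/r₂) = 15.081 km/s.
Transfer-orbit speed at r₂: v_a = √[μ(2/r₂ − 1/a_t)] = 8.9299 km/s.
Second burn Δv₂ = |v₂ − v_a| = 6.151 km/s.
Δv = Δv₁ + Δv₂ = 9.299 + 6.151 = 15.45 km/s.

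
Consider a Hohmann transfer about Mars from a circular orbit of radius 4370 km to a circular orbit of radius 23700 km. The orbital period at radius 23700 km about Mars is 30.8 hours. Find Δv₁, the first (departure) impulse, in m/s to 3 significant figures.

From Kepler's third law T² = 4π²r³/μ at r = 23700 km, T = 30.8 hours = 30.8 × 3600 s = 1.1088×10^5 s: μ = 4π²r³/T² = 42746.3 km³/s².
Semi-major axis of the transfer orbit: a_t = (4370 + 23700)/2 = 14035 km.
On the circular orbit at r = 4370 km, v_c = √(μ/r) = 3.1276 km/s.
Transfer-orbit speed at the same r (vis-viva, a = a_t): v_t = √[μ(2/r − 1/a_t)] = 4.0642 km/s.
Δv₁ = |v_t − v_c| = |4.0642 − 3.1276| = 0.9366 km/s.

Δv₁ = 937 m/s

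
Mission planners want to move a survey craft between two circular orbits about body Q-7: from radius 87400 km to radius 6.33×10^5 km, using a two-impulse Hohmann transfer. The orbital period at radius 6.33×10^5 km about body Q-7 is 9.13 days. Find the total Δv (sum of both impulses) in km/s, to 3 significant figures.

From Kepler's third law T² = 4π²r³/μ at r = 6.33×10^5 km, T = 9.13 days = 9.13 × 86400 s = 7.88832×10^5 s: μ = 4π²r³/T² = 1.60917×10^7 km³/s².
Semi-major axis of the transfer orbit: a_t = (87400 + 6.330×10^5)/2 = 3.602×10^5 km.
At r₁ the circular-orbit speed is v₁ = √(μ/r₁) = 13.569 km/s.
On the transfer ellipse at r₁, vis-viva gives v_p = √[μ(2/r₁ − 1/a_t)] = 17.988 km/s.
First burn Δv₁ = |v_p − v₁| = 4.419 km/s.
Circular speed at r₂: v₂ = √(μ/r₂) = 5.042 km/s.
Transfer-orbit speed at r₂: v_a = √[μ(2/r₂ − 1/a_t)] = 2.484 km/s.
Second burn Δv₂ = |v₂ − v_a| = 2.558 km/s.
Total Δv = Δv₁ + Δv₂ = 6.977 km/s.

Δv = 6.98 km/s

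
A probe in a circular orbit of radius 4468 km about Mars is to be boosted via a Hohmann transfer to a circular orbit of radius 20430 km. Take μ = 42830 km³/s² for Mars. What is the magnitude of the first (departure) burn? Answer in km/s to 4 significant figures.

Δv₁ = 0.8702 km/s

Semi-major axis of the transfer orbit: a_t = (4468 + 20430)/2 = 12449 km.
Circular speed at r = 4468 km: v_c = √(μ/r) = 3.0961 km/s.
Transfer-orbit speed at the same r (vis-viva, a = a_t): v_t = √[μ(2/r − 1/a_t)] = 3.9663 km/s.
Δv₁ = |v_t − v_c| = |3.9663 − 3.0961| = 0.8702 km/s.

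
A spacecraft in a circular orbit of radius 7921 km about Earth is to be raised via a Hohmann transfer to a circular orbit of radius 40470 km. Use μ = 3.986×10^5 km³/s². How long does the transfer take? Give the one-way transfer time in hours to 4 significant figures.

The Hohmann ellipse has a_t = (r₁ + r₂)/2 = 24195.5 km.
Half the transfer-orbit period gives t = π√(a_t³/μ) = 18728 s.
Converting: 18728 s ÷ 3600 s/hour = 5.202 hours.

t = 5.202 hours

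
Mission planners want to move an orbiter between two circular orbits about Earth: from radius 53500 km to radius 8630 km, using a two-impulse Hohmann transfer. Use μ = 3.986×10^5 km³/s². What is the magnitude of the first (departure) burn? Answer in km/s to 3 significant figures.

Δv₁ = 1.29 km/s

The Hohmann ellipse has a_t = (r₁ + r₂)/2 = 31065 km.
On the circular orbit at r = 53500 km, v_c = √(μ/r) = 2.730 km/s.
Transfer-orbit speed at the same r (vis-viva, a = a_t): v_t = √[μ(2/r − 1/a_t)] = 1.439 km/s.
Δv₁ = |v_t − v_c| = |1.439 − 2.730| = 1.291 km/s.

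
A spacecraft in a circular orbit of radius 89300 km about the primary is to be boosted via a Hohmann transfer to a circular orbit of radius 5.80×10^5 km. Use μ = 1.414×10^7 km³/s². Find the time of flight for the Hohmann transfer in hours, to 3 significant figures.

The Hohmann ellipse has a_t = (r₁ + r₂)/2 = 3.3465×10^5 km.
By Kepler's third law the transfer-orbit period is T = 2π√(a_t³/μ), so t = T/2 = 1.617×10^5 s.
Converting: 1.617×10^5 s ÷ 3600 s/hour = 44.9 hours.

t = 44.9 hours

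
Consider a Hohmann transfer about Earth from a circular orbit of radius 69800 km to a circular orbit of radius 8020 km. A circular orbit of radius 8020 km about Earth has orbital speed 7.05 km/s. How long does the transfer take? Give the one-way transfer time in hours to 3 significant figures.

t = 10.6 hours

From the circular-orbit relation v² = μ/r at r = 8020 km: μ = v²r = (7.05)² × 8020 = 3.98614×10^5 km³/s².
The Hohmann ellipse has a_t = (r₁ + r₂)/2 = 38910 km.
Half the transfer-orbit period gives t = π√(a_t³/μ) = 38190 s.
Converting: 38190 s ÷ 3600 s/hour = 10.6 hours.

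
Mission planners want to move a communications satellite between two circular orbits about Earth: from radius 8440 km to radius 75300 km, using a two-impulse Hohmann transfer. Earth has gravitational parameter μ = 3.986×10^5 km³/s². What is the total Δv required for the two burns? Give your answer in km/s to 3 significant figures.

Δv = 3.61 km/s

The Hohmann ellipse has a_t = (r₁ + r₂)/2 = 41870 km.
Circular speed at r₁: v₁ = √(μ/r₁) = √(3.986×10^5/8440) = 6.872 km/s.
On the transfer ellipse at r₁, vis-viva equation gives v_p = √[μ(2/r₁ − 1/a_t)] = 9.216 km/s.
First burn Δv₁ = |v_p − v₁| = 2.344 km/s.
Circular speed at r₂: v₂ = √(μ/r₂) = 2.301 km/s.
Transfer-orbit speed at r₂: v_a = √[μ(2/r₂ − 1/a_t)] = 1.033 km/s.
Second burn Δv₂ = |v₂ − v_a| = 1.268 km/s.
Total Δv = Δv₁ + Δv₂ = 3.612 km/s.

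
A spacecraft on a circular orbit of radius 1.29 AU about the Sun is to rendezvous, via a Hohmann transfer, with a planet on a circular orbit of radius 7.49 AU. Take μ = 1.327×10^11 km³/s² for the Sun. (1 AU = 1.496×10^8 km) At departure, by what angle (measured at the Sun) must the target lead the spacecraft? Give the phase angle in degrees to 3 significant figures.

In km: r₁ = 1.29 × 1.496×10^8 = 1.92984×10^8 km; r₂ = 7.49 × 1.496×10^8 = 1.120504×10^9 km.
Transfer-ellipse semi-major axis a_t = (r₁ + r₂)/2 = (1.92984×10^8 + 1.120504×10^9)/2 = 6.56744×10^8 km.
The half-period of the transfer ellipse is t = π√(a_t³/μ) = 1.4515×10^8 s.
The target's mean motion on its circular orbit is ω₂ = √(μ/r₂³) = 9.7121×10^-9 rad/s.
Angle swept by the target during transfer: ω₂·t = 1.4097 rad = 80.77°.
Arrival is 180° from departure on the ellipse, so φ = 180° − 80.77° = 99.2°.

φ = 99.2°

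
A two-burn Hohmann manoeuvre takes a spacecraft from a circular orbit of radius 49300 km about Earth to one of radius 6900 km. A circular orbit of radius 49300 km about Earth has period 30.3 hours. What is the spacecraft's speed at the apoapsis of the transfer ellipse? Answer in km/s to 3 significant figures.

From Kepler's third law T² = 4π²r³/μ at r = 49300 km, T = 30.3 hours = 30.3 × 3600 s = 1.0908×10^5 s: μ = 4π²r³/T² = 3.97567×10^5 km³/s².
Transfer-ellipse semi-major axis a_t = (r₁ + r₂)/2 = (49300 + 6900)/2 = 28100 km.
The apoapsis of the transfer ellipse is at r = 49300 km.
From the vis-viva equation, v = √[μ(2/r − 1/a_t)] = 1.407 km/s.

v = 1.41 km/s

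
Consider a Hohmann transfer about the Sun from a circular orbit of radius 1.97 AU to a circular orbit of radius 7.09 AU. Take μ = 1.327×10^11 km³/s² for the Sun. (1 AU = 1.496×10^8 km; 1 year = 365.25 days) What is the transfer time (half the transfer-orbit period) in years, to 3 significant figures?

t = 4.82 years

In km: r₁ = 1.97 × 1.496×10^8 = 2.94712×10^8 km; r₂ = 7.09 × 1.496×10^8 = 1.060664×10^9 km.
Transfer-ellipse semi-major axis a_t = (r₁ + r₂)/2 = (2.94712×10^8 + 1.060664×10^9)/2 = 6.77688×10^8 km.
Half the transfer-orbit period gives t = π√(a_t³/μ) = 1.521×10^8 s.
Converting: 1.521×10^8 s ÷ 3.15576×10^7 s/year (365.25 × 86400) = 4.82 years.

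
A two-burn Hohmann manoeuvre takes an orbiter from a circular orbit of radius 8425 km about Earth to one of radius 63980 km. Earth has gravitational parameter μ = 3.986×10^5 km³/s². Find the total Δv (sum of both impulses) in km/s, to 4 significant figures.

Δv = 3.558 km/s

The Hohmann ellipse has a_t = (r₁ + r₂)/2 = 36202.5 km.
At r₁ the circular-orbit speed is v₁ = √(μ/r₁) = 6.878 km/s.
Transfer-orbit speed at r₁ (vis-viva equation): v_p = √[μ(2/r₁ − 1/a_t)] = 9.144 km/s.
First burn Δv₁ = |v_p − v₁| = 2.266 km/s.
At r₂, v₂ = √(μ/r₂) = 2.496 km/s.
Transfer-orbit speed at r₂: v_a = √[μ(2/r₂ − 1/a_t)] = 1.204 km/s.
Second burn Δv₂ = |v₂ − v_a| = 1.292 km/s.
Δv = Δv₁ + Δv₂ = 2.266 + 1.292 = 3.558 km/s.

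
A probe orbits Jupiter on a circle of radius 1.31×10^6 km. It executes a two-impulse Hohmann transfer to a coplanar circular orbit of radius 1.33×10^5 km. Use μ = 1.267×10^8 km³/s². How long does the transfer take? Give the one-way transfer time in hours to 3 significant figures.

t = 47.5 hours

The Hohmann ellipse has a_t = (r₁ + r₂)/2 = 7.215×10^5 km.
Transfer time t = π√(a_t³/μ) = π√((7.215×10^5)³ / 1.267×10^8) = 1.710×10^5 s.
Converting: 1.710×10^5 s ÷ 3600 s/hour = 47.5 hours.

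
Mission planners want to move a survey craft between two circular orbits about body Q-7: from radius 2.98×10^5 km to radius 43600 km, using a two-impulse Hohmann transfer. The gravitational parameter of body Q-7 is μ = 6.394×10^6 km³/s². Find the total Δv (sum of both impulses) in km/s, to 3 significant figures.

Δv = 6.18 km/s

Semi-major axis of the transfer orbit: a_t = (2.980×10^5 + 43600)/2 = 1.708×10^5 km.
Circular speed at r₁: v₁ = √(μ/r₁) = √(6.394×10^6/2.980×10^5) = 4.632 km/s.
On the transfer ellipse at r₁, v² = μ(2/r − 1/a) gives v_a = √[μ(2/r₁ − 1/a_t)] = 2.340 km/s.
First burn Δv₁ = |v_a − v₁| = 2.292 km/s.
Circular speed at r₂: v₂ = √(μ/r₂) = 12.110 km/s.
Transfer-orbit speed at r₂: v_p = √[μ(2/r₂ − 1/a_t)] = 15.996 km/s.
Second burn Δv₂ = |v₂ − v_p| = 3.886 km/s.
Total Δv = Δv₁ + Δv₂ = 6.178 km/s.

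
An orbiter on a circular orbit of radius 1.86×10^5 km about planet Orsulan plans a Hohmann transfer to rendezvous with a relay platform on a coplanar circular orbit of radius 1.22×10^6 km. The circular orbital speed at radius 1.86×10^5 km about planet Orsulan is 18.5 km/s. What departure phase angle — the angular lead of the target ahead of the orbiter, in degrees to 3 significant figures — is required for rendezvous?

φ = 101°

From the circular-orbit relation v² = μ/r at r = 1.86×10^5 km: μ = v²r = (18.5)² × 1.86×10^5 = 6.36585×10^7 km³/s².
Transfer-ellipse semi-major axis a_t = (r₁ + r₂)/2 = (1.860×10^5 + 1.220×10^6)/2 = 7.030×10^5 km.
The half-period of the transfer ellipse is t = π√(a_t³/μ) = 2.3209×10^5 s.
Target angular speed ω₂ = √(μ/r₂³) = 5.9209×10^-6 rad/s.
Angle swept by the target during transfer: ω₂·t = 1.37418 rad = 78.73°.
Arrival is 180° from departure on the ellipse, so φ = 180° − 78.73° = 101°.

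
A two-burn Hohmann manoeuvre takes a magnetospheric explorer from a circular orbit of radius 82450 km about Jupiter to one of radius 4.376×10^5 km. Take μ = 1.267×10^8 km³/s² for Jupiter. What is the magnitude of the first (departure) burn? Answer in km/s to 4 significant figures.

The Hohmann ellipse has a_t = (r₁ + r₂)/2 = 2.60025×10^5 km.
On the circular orbit at r = 82450 km, v_c = √(μ/r) = 39.20 km/s.
Transfer-orbit speed at the same r (vis-viva, a = a_t): v_t = √[μ(2/r − 1/a_t)] = 50.85 km/s.
Δv₁ = |v_t − v_c| = |50.85 − 39.20| = 11.65 km/s.

Δv₁ = 11.65 km/s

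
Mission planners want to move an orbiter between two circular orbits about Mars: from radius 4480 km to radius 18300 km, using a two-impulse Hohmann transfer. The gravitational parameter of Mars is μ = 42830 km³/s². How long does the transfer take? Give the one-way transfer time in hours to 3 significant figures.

t = 5.13 hours

Semi-major axis of the transfer orbit: a_t = (4480 + 18300)/2 = 11390 km.
By Kepler's third law the transfer-orbit period is T = 2π√(a_t³/μ), so t = T/2 = 18453 s.
Converting: 18453 s ÷ 3600 s/hour = 5.13 hours.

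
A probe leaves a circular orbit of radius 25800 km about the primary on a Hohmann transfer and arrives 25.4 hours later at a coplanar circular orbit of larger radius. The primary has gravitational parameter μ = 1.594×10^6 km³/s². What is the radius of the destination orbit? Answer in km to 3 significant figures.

Transfer time t = 25.4 hours = 91440 s, and t = π√(a_t³/μ).
So a_t = (μ t²/π²)^(1/3) = (1.594×10^6 × (91440)² / π²)^(1/3) = 1.1053×10^5 km.
Since a_t = (r₁ + r₂)/2, r₂ = 2a_t − r₁ = 2×1.1053×10^5 − 25800 = 1.9526×10^5 km.

r₂ = 1.95×10^5 km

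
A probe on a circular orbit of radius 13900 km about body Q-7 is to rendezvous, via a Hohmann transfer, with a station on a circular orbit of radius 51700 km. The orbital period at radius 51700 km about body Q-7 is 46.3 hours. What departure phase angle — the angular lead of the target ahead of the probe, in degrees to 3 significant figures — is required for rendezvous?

From Kepler's third law T² = 4π²r³/μ at r = 51700 km, T = 46.3 hours = 46.3 × 3600 s = 1.6668×10^5 s: μ = 4π²r³/T² = 1.96365×10^5 km³/s².
Transfer-ellipse semi-major axis a_t = (r₁ + r₂)/2 = (13900 + 51700)/2 = 32800 km.
The half-period of the transfer ellipse is t = π√(a_t³/μ) = 42110 s.
Target angular speed ω₂ = √(μ/r₂³) = 3.770×10^-5 rad/s.
Angle swept by the target during transfer: ω₂·t = 1.5875 rad = 90.96°.
Arrival is 180° from departure on the ellipse, so φ = 180° − 90.96° = 89.0°.

φ = 89.0°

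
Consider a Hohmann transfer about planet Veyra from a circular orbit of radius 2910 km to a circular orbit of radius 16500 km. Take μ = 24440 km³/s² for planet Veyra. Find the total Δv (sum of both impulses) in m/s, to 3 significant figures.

Semi-major axis of the transfer orbit: a_t = (2910 + 16500)/2 = 9705 km.
At r₁ the circular-orbit speed is v₁ = √(μ/r₁) = 2.89804 km/s.
On the transfer ellipse at r₁, vis-viva gives v_p = √[μ(2/r₁ − 1/a_t)] = 3.77875 km/s.
First burn Δv₁ = |v_p − v₁| = 0.8807 km/s.
Circular speed at r₂: v₂ = √(μ/r₂) = 1.217 km/s.
Transfer-orbit speed at r₂: v_a = √[μ(2/r₂ − 1/a_t)] = 0.6664 km/s.
Second burn Δv₂ = |v₂ − v_a| = 0.5506 km/s.
Total Δv = Δv₁ + Δv₂ = 1.431 km/s.

Δv = 1430 m/s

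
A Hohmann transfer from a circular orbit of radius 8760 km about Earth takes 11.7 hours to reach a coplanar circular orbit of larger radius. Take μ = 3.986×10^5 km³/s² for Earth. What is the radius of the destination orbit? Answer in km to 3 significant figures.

r₂ = 74300 km

Transfer time t = 11.7 hours = 42120 s, and t = π√(a_t³/μ).
So a_t = (μ t²/π²)^(1/3) = (3.986×10^5 × (42120)² / π²)^(1/3) = 41534 km.
Since a_t = (r₁ + r₂)/2, r₂ = 2a_t − r₁ = 2×41534 − 8760 = 74308 km.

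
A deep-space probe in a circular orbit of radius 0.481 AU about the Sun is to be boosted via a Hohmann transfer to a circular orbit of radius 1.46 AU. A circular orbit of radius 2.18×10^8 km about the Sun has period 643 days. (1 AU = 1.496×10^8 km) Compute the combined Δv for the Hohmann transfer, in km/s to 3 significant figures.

From Kepler's third law T² = 4π²r³/μ at r = 2.18×10^8 km, T = 643 days = 643 × 86400 s = 5.55552×10^7 s: μ = 4π²r³/T² = 1.32519×10^11 km³/s².
In km: r₁ = 0.481 × 1.496×10^8 = 7.19576×10^7 km; r₂ = 1.46 × 1.496×10^8 = 2.18416×10^8 km.
The Hohmann ellipse has a_t = (r₁ + r₂)/2 = 1.451868×10^8 km.
At r₁ the circular-orbit speed is v₁ = √(μ/r₁) = 42.9143 km/s.
On the transfer ellipse at r₁, v² = μ(2/r − 1/a) gives v_p = √[μ(2/r₁ − 1/a_t)] = 52.6357 km/s.
First burn Δv₁ = |v_p − v₁| = 9.721 km/s.
Circular speed at r₂: v₂ = √(μ/r₂) = 24.632 km/s.
Transfer-orbit speed at r₂: v_a = √[μ(2/r₂ − 1/a_t)] = 17.341 km/s.
Second burn Δv₂ = |v₂ − v_a| = 7.291 km/s.
Δv = Δv₁ + Δv₂ = 9.721 + 7.291 = 17.01 km/s.

Δv = 17.0 km/s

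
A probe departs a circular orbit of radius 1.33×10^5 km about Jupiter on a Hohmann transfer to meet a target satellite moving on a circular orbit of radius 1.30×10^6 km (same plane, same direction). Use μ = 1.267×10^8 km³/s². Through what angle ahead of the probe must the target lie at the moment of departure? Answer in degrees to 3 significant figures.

Semi-major axis of the transfer orbit: a_t = (1.330×10^5 + 1.300×10^6)/2 = 7.165×10^5 km.
The half-period of the transfer ellipse is t = π√(a_t³/μ) = 1.69272×10^5 s.
Target angular speed ω₂ = √(μ/r₂³) = 7.59405×10^-6 rad/s.
Angle swept by the target during transfer: ω₂·t = 1.2855 rad = 73.65°.
The probe traverses 180° on the transfer ellipse, so the target must lead by 180° − 73.65° = 106°.

φ = 106°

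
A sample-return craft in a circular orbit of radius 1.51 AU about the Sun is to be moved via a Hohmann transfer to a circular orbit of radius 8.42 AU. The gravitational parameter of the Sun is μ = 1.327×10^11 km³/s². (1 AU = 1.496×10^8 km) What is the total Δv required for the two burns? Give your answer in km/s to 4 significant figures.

In km: r₁ = 1.51 × 1.496×10^8 = 2.25896×10^8 km; r₂ = 8.42 × 1.496×10^8 = 1.259632×10^9 km.
Semi-major axis of the transfer orbit: a_t = (2.25896×10^8 + 1.259632×10^9)/2 = 7.42764×10^8 km.
At r₁ the circular-orbit speed is v₁ = √(μ/r₁) = 24.237 km/s.
Transfer-orbit speed at r₁ (vis-viva): v_p = √[μ(2/r₁ − 1/a_t)] = 31.563 km/s.
First burn Δv₁ = |v_p − v₁| = 7.326 km/s.
At r₂, v₂ = √(μ/r₂) = 10.264 km/s.
Transfer-orbit speed at r₂: v_a = √[μ(2/r₂ − 1/a_t)] = 5.6603 km/s.
Second burn Δv₂ = |v₂ − v_a| = 4.604 km/s.
Total Δv = Δv₁ + Δv₂ = 11.93 km/s.

Δv = 11.93 km/s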